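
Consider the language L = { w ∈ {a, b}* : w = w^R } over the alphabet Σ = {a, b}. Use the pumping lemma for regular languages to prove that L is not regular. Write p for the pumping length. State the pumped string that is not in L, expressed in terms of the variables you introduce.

a^{p+k} b a^p

Suppose for contradiction that L is regular, and let p be the pumping length.
Take w = a^p b a^p, a palindrome of length 2p+1 ≥ p.
Write w = xyz as guaranteed by the lemma, with |xy| ≤ p and y is nonempty.
Since the first p symbols of w are all a's and |xy| ≤ p, y lies entirely in the leading a-block: y = a^k for some k with 1 ≤ k ≤ p.
Pump with i = 2: xy^2z = a^{p+k} b a^p. Its reverse is a^p b a^{p+k}, which differs from xy^2z since k ≥ 1. So xy^2z is not a palindrome and xy^2z ∉ L.
This contradicts the pumping lemma, so L is not regular.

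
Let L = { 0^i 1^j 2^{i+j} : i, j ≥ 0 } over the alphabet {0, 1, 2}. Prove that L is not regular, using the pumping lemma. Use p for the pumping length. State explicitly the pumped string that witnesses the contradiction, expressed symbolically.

Toward a contradiction, assume L is regular with pumping length p.
Take w = 0^p 1^p 2^{2p} ∈ L (with i=j=p, i+j=2p), |w| = 4p ≥ p.
By the pumping lemma, w = xyz with |xy| ≤ p and y is nonempty.
Since the first p symbols of w are all 0's and |xy| ≤ p, y lies entirely in the leading 0-block: y = 0^k for some k with 1 ≤ k ≤ p.
Consider xy^2z = 0^{p+k} 1^p 2^{2p}. Now the 0- and 1-counts sum to 2p+k, but the 2-count is 2p ≠ 2p+k. So xy^2z ∉ L.
This contradicts the pumping lemma, so L is not regular.

0^{p+k} 1^p 2^{2p}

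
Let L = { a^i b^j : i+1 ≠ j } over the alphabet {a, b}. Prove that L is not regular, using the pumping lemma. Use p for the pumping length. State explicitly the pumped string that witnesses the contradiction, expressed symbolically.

Toward a contradiction, assume L is regular with pumping length p.
Choose w = a^p b^{p+p!+1}. Since p ≠ (p+p!+1)-1 = p+p!, w ∈ L; and |w| ≥ p.
The pumping lemma gives a decomposition w = xyz where |xy| ≤ p and y is nonempty.
Because |xy| ≤ p and w begins with p copies of a, we have y = a^k with 1 ≤ k ≤ p.
Since 1 ≤ k ≤ p, k divides p!; set t = 1 + p!/k. Then xy^t z has p + (p!/k)·k = p + p! copies of a. Now the a-count is p+p! and (b-count)-1 = (p+p!+1)-1 = p+p!, so i+1 ≠ j fails. So xy^t z = a^{p+p!} b^{p+p!+1} ∉ L.
This is a contradiction; hence L is not regular.

a^{p+p!} b^{p+p!+1}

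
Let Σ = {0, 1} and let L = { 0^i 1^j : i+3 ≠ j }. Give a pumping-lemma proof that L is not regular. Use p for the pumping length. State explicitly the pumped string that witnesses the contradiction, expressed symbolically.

0^{p+p!} 1^{p+p!+3}

Toward a contradiction, assume L is regular with pumping length p.
Choose w = 0^p 1^{p+p!+3}. Since p ≠ (p+p!+3)-3 = p+p!, w ∈ L; and |w| ≥ p.
Write w = xyz as guaranteed by the lemma, with |xy| ≤ p and |y| > 0.
Because |xy| ≤ p and w begins with p copies of 0, we have y = 0^k with 1 ≤ k ≤ p.
Since 1 ≤ k ≤ p, k divides p!; set t = 1 + p!/k. Then xy^t z has p + (p!/k)·k = p + p! copies of 0. Now the 0-count is p+p! and (1-count)-3 = (p+p!+3)-3 = p+p!, so i+3 ≠ j fails. So xy^t z = 0^{p+p!} 1^{p+p!+3} ∉ L.
This is a contradiction; hence L is not regular.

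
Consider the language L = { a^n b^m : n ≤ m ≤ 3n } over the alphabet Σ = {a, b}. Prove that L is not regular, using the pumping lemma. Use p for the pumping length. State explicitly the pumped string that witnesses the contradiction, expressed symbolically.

a^{p+k} b^p

Assume L is regular; let p be its pumping constant.
Take w = a^p b^p ∈ L (since p ≤ p ≤ 3p), with |w| = 2p ≥ p.
Write w = xyz as guaranteed by the lemma, with |xy| ≤ p and y is nonempty.
Since the first p symbols of w are all a's and |xy| ≤ p, y lies entirely in the leading a-block: y = a^k for some k with 1 ≤ k ≤ p.
Pump with i = 2: xy^2z = a^{p+k} b^p. Now n = p+k > p = m, so the condition n ≤ m fails. Thus xy^2z ∉ L.
This contradicts the pumping lemma, so L is not regular.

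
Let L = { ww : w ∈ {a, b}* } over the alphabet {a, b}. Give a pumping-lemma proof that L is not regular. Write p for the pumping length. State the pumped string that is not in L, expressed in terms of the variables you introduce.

a^{p+k} b^p a^p b^p

Suppose for contradiction that L is regular, and let p be the pumping length.
Take w = a^p b^p a^p b^p = uu where u = a^pb^p; then w ∈ L and |w| = 4p ≥ p.
By the pumping lemma, w = xyz with |xy| ≤ p and y is nonempty.
The first p characters of w are a's, so xy (and hence y) consists only of a's. Write y = a^k, 1 ≤ k ≤ p.
Pump with i = 2: xy^2z = a^{p+k} b^p a^p b^p, of length 4p+k. Suppose this equals vv. The string starts with a and ends with b, so v does too; thus the boundary between the two copies of v is a b→a transition. There is exactly one such transition, at position 2p+k, so |v| = 2p+k and |vv| = 4p+2k ≠ 4p+k since k ≥ 1. So xy^2z ∉ L.
Contradiction. Therefore L is not regular.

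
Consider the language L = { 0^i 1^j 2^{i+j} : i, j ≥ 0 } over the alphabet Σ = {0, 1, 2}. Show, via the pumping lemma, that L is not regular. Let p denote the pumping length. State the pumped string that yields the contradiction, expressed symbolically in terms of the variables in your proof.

Assume L is regular; let p be its pumping constant.
Take w = 0^p 1^p 2^{2p} ∈ L (with i=j=p, i+j=2p), |w| = 4p ≥ p.
By the pumping lemma, w = xyz with |xy| ≤ p and |y| > 0.
Since the first p symbols of w are all 0's and |xy| ≤ p, y lies entirely in the leading 0-block: y = 0^k for some k with 1 ≤ k ≤ p.
Consider xy^2z = 0^{p+k} 1^p 2^{2p}. Now the 0- and 1-counts sum to 2p+k, but the 2-count is 2p ≠ 2p+k. So xy^2z ∉ L.
Contradiction. Therefore L is not regular.

0^{p+k} 1^p 2^{2p}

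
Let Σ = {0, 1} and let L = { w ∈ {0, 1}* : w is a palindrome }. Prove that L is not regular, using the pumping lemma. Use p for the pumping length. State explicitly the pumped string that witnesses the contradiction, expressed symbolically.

0^{p+k} 1 0^p

Assume L is regular. Let p be the pumping length given by the pumping lemma.
Take w = 0^p 1 0^p, a palindrome of length 2p+1 ≥ p.
By the pumping lemma, w = xyz with |xy| ≤ p and |y| > 0.
The first p characters of w are 0's, so xy (and hence y) consists only of 0's. Write y = 0^k, 1 ≤ k ≤ p.
Pump with i = 2: xy^2z = 0^{p+k} 1 0^p. Its reverse is 0^p 1 0^{p+k}, which differs from xy^2z since k ≥ 1. So xy^2z is not a palindrome and xy^2z ∉ L.
This is a contradiction; hence L is not regular.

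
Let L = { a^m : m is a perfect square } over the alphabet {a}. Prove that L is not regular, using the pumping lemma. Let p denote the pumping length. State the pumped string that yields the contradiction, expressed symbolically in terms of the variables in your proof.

a^{p²+k}

Assume L is regular; let p be its pumping constant.
Take w = a^{p²} ∈ L with |w| = p² ≥ p.
The pumping lemma gives a decomposition w = xyz where |xy| ≤ p and |y| > 0.
Then y = a^k for some k with 1 ≤ k ≤ p.
Pump with i = 2: xy^2z = a^{p²+k}. Since 1 ≤ k ≤ p, p² < p²+k ≤ p²+p < (p+1)², so p²+k lies strictly between consecutive squares and is not a perfect square. So xy^2z ∉ L.
Contradiction. Therefore L is not regular.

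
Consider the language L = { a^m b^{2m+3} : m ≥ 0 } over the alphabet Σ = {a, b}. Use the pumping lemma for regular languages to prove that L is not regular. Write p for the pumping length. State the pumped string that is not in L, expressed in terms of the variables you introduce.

Assume L is regular. Let p be the pumping length given by the pumping lemma.
Take w = a^p b^{2p+3}. Then w ∈ L and |w| = 3p+3 ≥ p.
By the pumping lemma, w = xyz with |xy| ≤ p and |y| > 0.
The first p characters of w are a's, so xy (and hence y) consists only of a's. Write y = a^k, 1 ≤ k ≤ p.
Pump with i = 2: xy^2z = a^{p+k} b^{2p+3}. For this to lie in L we would need 2p+3 = 2(p+k)+3, which forces k = 0. But k ≥ 1, so xy^2z ∉ L.
This contradicts the pumping lemma, so L is not regular.

a^{p+k} b^{2p+3}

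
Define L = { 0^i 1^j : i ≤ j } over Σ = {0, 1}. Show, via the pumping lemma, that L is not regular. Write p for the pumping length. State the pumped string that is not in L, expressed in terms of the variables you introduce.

Suppose for contradiction that L is regular, and let p be the pumping length.
Choose w = 0^p 1^p ∈ L, with |w| = 2p ≥ p.
By the pumping lemma, w = xyz with |xy| ≤ p and y is nonempty.
Since the first p symbols of w are all 0's and |xy| ≤ p, y lies entirely in the leading 0-block: y = 0^k for some k with 1 ≤ k ≤ p.
Consider xy^2z = 0^{p+k} 1^p. Since k ≥ 1, the 0-count p+k exceeds the 1-count p, so i ≤ j fails; thus xy^2z ∉ L.
This contradicts the pumping lemma, so L is not regular.

0^{p+k} 1^p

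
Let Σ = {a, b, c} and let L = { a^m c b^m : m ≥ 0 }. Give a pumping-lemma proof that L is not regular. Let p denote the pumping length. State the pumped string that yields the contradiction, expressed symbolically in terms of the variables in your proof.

Toward a contradiction, assume L is regular with pumping length p.
Take w = a^p c b^p ∈ L with |w| = 2p+1 ≥ p.
By the pumping lemma, w = xyz with |xy| ≤ p and y is nonempty.
The first p characters of w are a's, so xy (and hence y) consists only of a's. Write y = a^k, 1 ≤ k ≤ p.
Pump with i = 2: xy^2z = a^{p+k} c b^p, which would require p+k = p. But k ≥ 1, so xy^2z ∉ L.
This contradicts the pumping lemma, so L is not regular.

a^{p+k} c b^p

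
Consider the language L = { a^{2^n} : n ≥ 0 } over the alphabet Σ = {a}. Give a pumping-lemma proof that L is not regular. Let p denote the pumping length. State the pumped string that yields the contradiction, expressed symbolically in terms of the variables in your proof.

Assume L is regular. Let p be the pumping length given by the pumping lemma.
Take w = a^{2^p} ∈ L with |w| = 2^p ≥ p.
Write w = xyz as guaranteed by the lemma, with |xy| ≤ p and |y| ≥ 1.
Then y = a^k for some k with 1 ≤ k ≤ p.
Pump with i = 2: xy^2z = a^{2^p+k}. Since 1 ≤ k ≤ p < 2^p, we have 2^p < 2^p+k < 2^{p+1}, so 2^p+k is not a power of 2. So xy^2z ∉ L.
This is a contradiction; hence L is not regular.

a^{2^p+k}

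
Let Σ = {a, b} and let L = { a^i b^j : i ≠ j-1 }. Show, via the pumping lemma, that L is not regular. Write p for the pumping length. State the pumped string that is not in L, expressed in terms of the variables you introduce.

a^{p+p!} b^{p+p!+1}

Toward a contradiction, assume L is regular with pumping length p.
Choose w = a^p b^{p+p!+1}. Since p ≠ (p+p!+1)-1 = p+p!, w ∈ L; and |w| ≥ p.
Write w = xyz as guaranteed by the lemma, with |xy| ≤ p and |y| ≥ 1.
Because |xy| ≤ p and w begins with p copies of a, we have y = a^k with 1 ≤ k ≤ p.
Since 1 ≤ k ≤ p, k divides p!; set t = 1 + p!/k. Then xy^t z has p + (p!/k)·k = p + p! copies of a. Now the a-count is p+p! and (b-count)-1 = (p+p!+1)-1 = p+p!, so i ≠ j-1 fails. So xy^t z = a^{p+p!} b^{p+p!+1} ∉ L.
This contradicts the pumping lemma, so L is not regular.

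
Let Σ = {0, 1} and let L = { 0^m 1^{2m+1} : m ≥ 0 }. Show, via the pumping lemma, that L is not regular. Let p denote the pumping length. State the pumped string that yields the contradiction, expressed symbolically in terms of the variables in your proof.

Toward a contradiction, assume L is regular with pumping length p.
Take w = 0^p 1^{2p+1}. Then w ∈ L and |w| = 3p+1 ≥ p.
Write w = xyz as guaranteed by the lemma, with |xy| ≤ p and |y| ≥ 1.
Because |xy| ≤ p and w begins with p copies of 0, we have y = 0^k with 1 ≤ k ≤ p.
Pump with i = 2: xy^2z = 0^{p+k} 1^{2p+1}. For this to lie in L we would need 2p+1 = 2(p+k)+1, which forces k = 0. But k ≥ 1, so xy^2z ∉ L.
This contradicts the pumping lemma, so L is not regular.

0^{p+k} 1^{2p+1}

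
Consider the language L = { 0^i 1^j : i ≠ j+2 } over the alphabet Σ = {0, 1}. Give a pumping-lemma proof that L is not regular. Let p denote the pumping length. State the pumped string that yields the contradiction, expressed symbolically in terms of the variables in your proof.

0^{p+p!} 1^{p+p!-2}

Assume L is regular; let p be its pumping constant.
Choose w = 0^p 1^{p+p!-2}. Since p ≠ (p+p!-2)+2 = p+p!, w ∈ L; and |w| ≥ p.
Write w = xyz as guaranteed by the lemma, with |xy| ≤ p and |y| > 0.
Because |xy| ≤ p and w begins with p copies of 0, we have y = 0^k with 1 ≤ k ≤ p.
Since 1 ≤ k ≤ p, k divides p!; set t = 1 + p!/k. Then xy^t z has p + (p!/k)·k = p + p! copies of 0. Now the 0-count is p+p! and (1-count)+2 = (p+p!-2)+2 = p+p!, so i ≠ j+2 fails. So xy^t z = 0^{p+p!} 1^{p+p!-2} ∉ L.
Contradiction. Therefore L is not regular.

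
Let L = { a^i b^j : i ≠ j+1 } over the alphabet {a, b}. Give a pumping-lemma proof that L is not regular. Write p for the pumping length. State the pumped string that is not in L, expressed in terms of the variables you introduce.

Toward a contradiction, assume L is regular with pumping length p.
Choose w = a^p b^{p+p!-1}. Since p ≠ (p+p!-1)+1 = p+p!, w ∈ L; and |w| ≥ p.
Write w = xyz as guaranteed by the lemma, with |xy| ≤ p and y is nonempty.
The first p characters of w are a's, so xy (and hence y) consists only of a's. Write y = a^k, 1 ≤ k ≤ p.
Since 1 ≤ k ≤ p, k divides p!; set t = 1 + p!/k. Then xy^t z has p + (p!/k)·k = p + p! copies of a. Now the a-count is p+p! and (b-count)+1 = (p+p!-1)+1 = p+p!, so i ≠ j+1 fails. So xy^t z = a^{p+p!} b^{p+p!-1} ∉ L.
Contradiction. Therefore L is not regular.

a^{p+p!} b^{p+p!-1}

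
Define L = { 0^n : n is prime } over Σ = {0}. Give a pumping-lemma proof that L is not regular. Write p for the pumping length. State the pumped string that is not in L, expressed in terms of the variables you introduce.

Assume L is regular. Let p be the pumping length given by the pumping lemma.
Let q be a prime with q ≥ p+2 (infinitely many primes exist), and take w = 0^q ∈ L with |w| = q ≥ p.
By the pumping lemma, w = xyz with |xy| ≤ p and |y| > 0.
Then y = 0^k for some k with 1 ≤ k ≤ p.
Since 1 ≤ k ≤ p, |xz| = q-k. Pump with i = q+1: |xy^{q+1}z| = (q-k)+(q+1)k = q+qk = q(1+k), which is composite (both factors ≥ 2). So xy^{q+1}z = 0^{q(1+k)} ∉ L.
This contradicts the pumping lemma, so L is not regular.

0^{q(1+k)}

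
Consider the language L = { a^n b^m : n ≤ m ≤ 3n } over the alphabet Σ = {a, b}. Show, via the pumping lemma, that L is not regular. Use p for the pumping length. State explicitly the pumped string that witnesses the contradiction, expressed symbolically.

Suppose for contradiction that L is regular, and let p be the pumping length.
Take w = a^p b^p ∈ L (since p ≤ p ≤ 3p), with |w| = 2p ≥ p.
Write w = xyz as guaranteed by the lemma, with |xy| ≤ p and y is nonempty.
Since the first p symbols of w are all a's and |xy| ≤ p, y lies entirely in the leading a-block: y = a^k for some k with 1 ≤ k ≤ p.
Pump with i = 2: xy^2z = a^{p+k} b^p. Now n = p+k > p = m, so the condition n ≤ m fails. Thus xy^2z ∉ L.
Contradiction. Therefore L is not regular.

a^{p+k} b^p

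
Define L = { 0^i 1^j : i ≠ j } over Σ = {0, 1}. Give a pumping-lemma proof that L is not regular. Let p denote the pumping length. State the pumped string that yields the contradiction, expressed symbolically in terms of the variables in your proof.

Assume L is regular. Let p be the pumping length given by the pumping lemma.
Choose w = 0^p 1^{p+p!}. Since p ≠ p+p!, w ∈ L; and |w| ≥ p.
The pumping lemma gives a decomposition w = xyz where |xy| ≤ p and |y| > 0.
Since the first p symbols of w are all 0's and |xy| ≤ p, y lies entirely in the leading 0-block: y = 0^k for some k with 1 ≤ k ≤ p.
Since 1 ≤ k ≤ p, k divides p!; set t = 1 + p!/k. Then xy^t z has p + (p!/k)·k = p + p! copies of 0. Now the 0-count equals the 1-count, so i ≠ j fails. So xy^t z = 0^{p+p!} 1^{p+p!} ∉ L.
This is a contradiction; hence L is not regular.

0^{p+p!} 1^{p+p!}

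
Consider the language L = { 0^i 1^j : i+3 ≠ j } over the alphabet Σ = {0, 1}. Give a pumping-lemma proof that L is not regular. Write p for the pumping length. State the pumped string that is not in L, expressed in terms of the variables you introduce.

0^{p+p!} 1^{p+p!+3}

Assume L is regular. Let p be the pumping length given by the pumping lemma.
Choose w = 0^p 1^{p+p!+3}. Since p ≠ (p+p!+3)-3 = p+p!, w ∈ L; and |w| ≥ p.
By the pumping lemma, w = xyz with |xy| ≤ p and |y| > 0.
Since the first p symbols of w are all 0's and |xy| ≤ p, y lies entirely in the leading 0-block: y = 0^k for some k with 1 ≤ k ≤ p.
Since 1 ≤ k ≤ p, k divides p!; set t = 1 + p!/k. Then xy^t z has p + (p!/k)·k = p + p! copies of 0. Now the 0-count is p+p! and (1-count)-3 = (p+p!+3)-3 = p+p!, so i+3 ≠ j fails. So xy^t z = 0^{p+p!} 1^{p+p!+3} ∉ L.
Contradiction. Therefore L is not regular.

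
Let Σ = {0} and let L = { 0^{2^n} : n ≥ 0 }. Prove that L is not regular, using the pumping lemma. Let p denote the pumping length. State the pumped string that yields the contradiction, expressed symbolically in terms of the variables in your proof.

0^{2^p+k}

Assume L is regular; let p be its pumping constant.
Take w = 0^{2^p} ∈ L with |w| = 2^p ≥ p.
The pumping lemma gives a decomposition w = xyz where |xy| ≤ p and y is nonempty.
Then y = 0^k for some k with 1 ≤ k ≤ p.
Pump with i = 2: xy^2z = 0^{2^p+k}. Since 1 ≤ k ≤ p < 2^p, we have 2^p < 2^p+k < 2^{p+1}, so 2^p+k is not a power of 2. So xy^2z ∉ L.
This is a contradiction; hence L is not regular.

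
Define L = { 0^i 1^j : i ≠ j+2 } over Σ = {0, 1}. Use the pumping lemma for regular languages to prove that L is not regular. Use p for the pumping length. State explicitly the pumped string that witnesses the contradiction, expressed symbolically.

0^{p+p!} 1^{p+p!-2}

Assume L is regular; let p be its pumping constant.
Choose w = 0^p 1^{p+p!-2}. Since p ≠ (p+p!-2)+2 = p+p!, w ∈ L; and |w| ≥ p.
The pumping lemma gives a decomposition w = xyz where |xy| ≤ p and |y| > 0.
Because |xy| ≤ p and w begins with p copies of 0, we have y = 0^k with 1 ≤ k ≤ p.
Since 1 ≤ k ≤ p, k divides p!; set t = 1 + p!/k. Then xy^t z has p + (p!/k)·k = p + p! copies of 0. Now the 0-count is p+p! and (1-count)+2 = (p+p!-2)+2 = p+p!, so i ≠ j+2 fails. So xy^t z = 0^{p+p!} 1^{p+p!-2} ∉ L.
This is a contradiction; hence L is not regular.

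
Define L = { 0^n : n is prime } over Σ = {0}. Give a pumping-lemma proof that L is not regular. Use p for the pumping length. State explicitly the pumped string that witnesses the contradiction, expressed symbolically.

0^{q(1+k)}

Suppose for contradiction that L is regular, and let p be the pumping length.
Let q be a prime with q ≥ p+2 (infinitely many primes exist), and take w = 0^q ∈ L with |w| = q ≥ p.
The pumping lemma gives a decomposition w = xyz where |xy| ≤ p and |y| > 0.
Then y = 0^k for some k with 1 ≤ k ≤ p.
Since 1 ≤ k ≤ p, |xz| = q-k. Pump with i = q+1: |xy^{q+1}z| = (q-k)+(q+1)k = q+qk = q(1+k), which is composite (both factors ≥ 2). So xy^{q+1}z = 0^{q(1+k)} ∉ L.
Contradiction. Therefore L is not regular.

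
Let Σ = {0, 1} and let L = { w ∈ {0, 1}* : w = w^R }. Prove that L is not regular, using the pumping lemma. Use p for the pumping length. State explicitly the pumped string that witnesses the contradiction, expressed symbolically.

Toward a contradiction, assume L is regular with pumping length p.
Take w = 0^p 1 0^p, a palindrome of length 2p+1 ≥ p.
By the pumping lemma, w = xyz with |xy| ≤ p and |y| > 0.
Since the first p symbols of w are all 0's and |xy| ≤ p, y lies entirely in the leading 0-block: y = 0^k for some k with 1 ≤ k ≤ p.
Pump with i = 2: xy^2z = 0^{p+k} 1 0^p. Its reverse is 0^p 1 0^{p+k}, which differs from xy^2z since k ≥ 1. So xy^2z is not a palindrome and xy^2z ∉ L.
Contradiction. Therefore L is not regular.

0^{p+k} 1 0^p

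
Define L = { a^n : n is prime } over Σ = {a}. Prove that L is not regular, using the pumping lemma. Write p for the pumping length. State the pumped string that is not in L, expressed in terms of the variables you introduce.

a^{q(1+k)}

Assume L is regular. Let p be the pumping length given by the pumping lemma.
Let q be a prime with q ≥ p+2 (infinitely many primes exist), and take w = a^q ∈ L with |w| = q ≥ p.
By the pumping lemma, w = xyz with |xy| ≤ p and |y| ≥ 1.
Then y = a^k for some k with 1 ≤ k ≤ p.
Since 1 ≤ k ≤ p, |xz| = q-k. Pump with i = q+1: |xy^{q+1}z| = (q-k)+(q+1)k = q+qk = q(1+k), which is composite (both factors ≥ 2). So xy^{q+1}z = a^{q(1+k)} ∉ L.
This is a contradiction; hence L is not regular.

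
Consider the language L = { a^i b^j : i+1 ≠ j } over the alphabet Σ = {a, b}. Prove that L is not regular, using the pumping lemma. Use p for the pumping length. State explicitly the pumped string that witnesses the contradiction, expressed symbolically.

Assume L is regular; let p be its pumping constant.
Choose w = a^p b^{p+p!+1}. Since p ≠ (p+p!+1)-1 = p+p!, w ∈ L; and |w| ≥ p.
The pumping lemma gives a decomposition w = xyz where |xy| ≤ p and y is nonempty.
Because |xy| ≤ p and w begins with p copies of a, we have y = a^k with 1 ≤ k ≤ p.
Since 1 ≤ k ≤ p, k divides p!; set t = 1 + p!/k. Then xy^t z has p + (p!/k)·k = p + p! copies of a. Now the a-count is p+p! and (b-count)-1 = (p+p!+1)-1 = p+p!, so i+1 ≠ j fails. So xy^t z = a^{p+p!} b^{p+p!+1} ∉ L.
Contradiction. Therefore L is not regular.

a^{p+p!} b^{p+p!+1}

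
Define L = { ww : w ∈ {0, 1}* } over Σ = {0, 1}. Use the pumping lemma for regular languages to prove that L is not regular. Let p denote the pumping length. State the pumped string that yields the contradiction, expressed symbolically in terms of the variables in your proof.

0^{p+k} 1^p 0^p 1^p

Toward a contradiction, assume L is regular with pumping length p.
Take w = 0^p 1^p 0^p 1^p = uu where u = 0^p1^p; then w ∈ L and |w| = 4p ≥ p.
Write w = xyz as guaranteed by the lemma, with |xy| ≤ p and |y| > 0.
Since the first p symbols of w are all 0's and |xy| ≤ p, y lies entirely in the leading 0-block: y = 0^k for some k with 1 ≤ k ≤ p.
Pump with i = 2: xy^2z = 0^{p+k} 1^p 0^p 1^p, of length 4p+k. Suppose this equals vv. The string starts with 0 and ends with 1, so v does too; thus the boundary between the two copies of v is a 1→0 transition. There is exactly one such transition, at position 2p+k, so |v| = 2p+k and |vv| = 4p+2k ≠ 4p+k since k ≥ 1. So xy^2z ∉ L.
This contradicts the pumping lemma, so L is not regular.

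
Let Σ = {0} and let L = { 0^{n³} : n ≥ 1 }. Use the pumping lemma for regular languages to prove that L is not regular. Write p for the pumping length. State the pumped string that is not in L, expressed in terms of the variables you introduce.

Suppose for contradiction that L is regular, and let p be the pumping length.
Take w = 0^{p³} ∈ L with |w| = p³ ≥ p.
Write w = xyz as guaranteed by the lemma, with |xy| ≤ p and |y| > 0.
Then y = 0^k for some k with 1 ≤ k ≤ p.
Pump with i = 2: xy^2z = 0^{p³+k}. Since 1 ≤ k ≤ p, p³ < p³+k ≤ p³+p < p³+3p²+3p+1 = (p+1)³, so p³+k is not a perfect cube. So xy^2z ∉ L.
This contradicts the pumping lemma, so L is not regular.

0^{p³+k}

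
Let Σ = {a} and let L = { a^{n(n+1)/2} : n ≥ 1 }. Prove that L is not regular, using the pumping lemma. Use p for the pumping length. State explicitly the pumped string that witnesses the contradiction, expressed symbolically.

Suppose for contradiction that L is regular, and let p be the pumping length.
Take w = a^{p(p+1)/2} ∈ L with |w| = p(p+1)/2 ≥ p.
The pumping lemma gives a decomposition w = xyz where |xy| ≤ p and y is nonempty.
Then y = a^k for some k with 1 ≤ k ≤ p.
Pump with i = 2: xy^2z = a^{p(p+1)/2+k}. Since 1 ≤ k ≤ p, p(p+1)/2 < p(p+1)/2+k ≤ p(p+1)/2+p < (p+1)(p+2)/2, so p(p+1)/2+k is strictly between consecutive triangular numbers. So xy^2z ∉ L.
Contradiction. Therefore L is not regular.

a^{p(p+1)/2+k}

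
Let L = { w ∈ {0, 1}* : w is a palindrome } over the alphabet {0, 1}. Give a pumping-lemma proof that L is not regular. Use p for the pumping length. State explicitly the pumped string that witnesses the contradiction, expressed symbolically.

0^{p+k} 1 0^p

Assume L is regular. Let p be the pumping length given by the pumping lemma.
Take w = 0^p 1 0^p, a palindrome of length 2p+1 ≥ p.
By the pumping lemma, w = xyz with |xy| ≤ p and |y| > 0.
Because |xy| ≤ p and w begins with p copies of 0, we have y = 0^k with 1 ≤ k ≤ p.
Pump with i = 2: xy^2z = 0^{p+k} 1 0^p. Its reverse is 0^p 1 0^{p+k}, which differs from xy^2z since k ≥ 1. So xy^2z is not a palindrome and xy^2z ∉ L.
This is a contradiction; hence L is not regular.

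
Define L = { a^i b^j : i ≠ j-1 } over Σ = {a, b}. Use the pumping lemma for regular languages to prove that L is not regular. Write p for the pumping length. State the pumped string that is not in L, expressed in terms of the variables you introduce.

a^{p+p!} b^{p+p!+1}

Assume L is regular; let p be its pumping constant.
Choose w = a^p b^{p+p!+1}. Since p ≠ (p+p!+1)-1 = p+p!, w ∈ L; and |w| ≥ p.
By the pumping lemma, w = xyz with |xy| ≤ p and y is nonempty.
The first p characters of w are a's, so xy (and hence y) consists only of a's. Write y = a^k, 1 ≤ k ≤ p.
Since 1 ≤ k ≤ p, k divides p!; set t = 1 + p!/k. Then xy^t z has p + (p!/k)·k = p + p! copies of a. Now the a-count is p+p! and (b-count)-1 = (p+p!+1)-1 = p+p!, so i ≠ j-1 fails. So xy^t z = a^{p+p!} b^{p+p!+1} ∉ L.
This is a contradiction; hence L is not regular.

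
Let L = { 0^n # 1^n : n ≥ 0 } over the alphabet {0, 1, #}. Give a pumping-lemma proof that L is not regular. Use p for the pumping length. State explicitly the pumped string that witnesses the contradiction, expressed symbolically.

0^{p+k} # 1^p

Suppose for contradiction that L is regular, and let p be the pumping length.
Take w = 0^p # 1^p ∈ L with |w| = 2p+1 ≥ p.
The pumping lemma gives a decomposition w = xyz where |xy| ≤ p and |y| > 0.
Because |xy| ≤ p and w begins with p copies of 0, we have y = 0^k with 1 ≤ k ≤ p.
Pump with i = 2: xy^2z = 0^{p+k} # 1^p, which would require p+k = p. But k ≥ 1, so xy^2z ∉ L.
This is a contradiction; hence L is not regular.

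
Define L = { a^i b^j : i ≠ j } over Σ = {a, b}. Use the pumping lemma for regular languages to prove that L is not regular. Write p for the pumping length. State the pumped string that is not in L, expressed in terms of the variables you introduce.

a^{p+p!} b^{p+p!}

Assume L is regular; let p be its pumping constant.
Choose w = a^p b^{p+p!}. Since p ≠ p+p!, w ∈ L; and |w| ≥ p.
Write w = xyz as guaranteed by the lemma, with |xy| ≤ p and |y| > 0.
The first p characters of w are a's, so xy (and hence y) consists only of a's. Write y = a^k, 1 ≤ k ≤ p.
Since 1 ≤ k ≤ p, k divides p!; set t = 1 + p!/k. Then xy^t z has p + (p!/k)·k = p + p! copies of a. Now the a-count equals the b-count, so i ≠ j fails. So xy^t z = a^{p+p!} b^{p+p!} ∉ L.
This is a contradiction; hence L is not regular.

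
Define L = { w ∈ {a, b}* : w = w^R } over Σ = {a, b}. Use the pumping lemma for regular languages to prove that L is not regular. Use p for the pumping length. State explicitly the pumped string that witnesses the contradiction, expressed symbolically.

a^{p+k} b a^p

Suppose for contradiction that L is regular, and let p be the pumping length.
Take w = a^p b a^p, a palindrome of length 2p+1 ≥ p.
By the pumping lemma, w = xyz with |xy| ≤ p and |y| > 0.
Because |xy| ≤ p and w begins with p copies of a, we have y = a^k with 1 ≤ k ≤ p.
Pump with i = 2: xy^2z = a^{p+k} b a^p. Its reverse is a^p b a^{p+k}, which differs from xy^2z since k ≥ 1. So xy^2z is not a palindrome and xy^2z ∉ L.
Contradiction. Therefore L is not regular.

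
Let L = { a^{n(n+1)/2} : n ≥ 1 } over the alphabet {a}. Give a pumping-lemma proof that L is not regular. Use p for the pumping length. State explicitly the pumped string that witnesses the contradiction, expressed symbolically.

Suppose for contradiction that L is regular, and let p be the pumping length.
Take w = a^{p(p+1)/2} ∈ L with |w| = p(p+1)/2 ≥ p.
Write w = xyz as guaranteed by the lemma, with |xy| ≤ p and |y| ≥ 1.
Then y = a^k for some k with 1 ≤ k ≤ p.
Pump with i = 2: xy^2z = a^{p(p+1)/2+k}. Since 1 ≤ k ≤ p, p(p+1)/2 < p(p+1)/2+k ≤ p(p+1)/2+p < (p+1)(p+2)/2, so p(p+1)/2+k is strictly between consecutive triangular numbers. So xy^2z ∉ L.
This contradicts the pumping lemma, so L is not regular.

a^{p(p+1)/2+k}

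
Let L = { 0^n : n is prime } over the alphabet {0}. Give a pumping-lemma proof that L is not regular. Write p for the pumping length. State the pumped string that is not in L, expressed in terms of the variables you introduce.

0^{q(1+k)}

Suppose for contradiction that L is regular, and let p be the pumping length.
Let q be a prime with q ≥ p+2 (infinitely many primes exist), and take w = 0^q ∈ L with |w| = q ≥ p.
Write w = xyz as guaranteed by the lemma, with |xy| ≤ p and |y| > 0.
Then y = 0^k for some k with 1 ≤ k ≤ p.
Since 1 ≤ k ≤ p, |xz| = q-k. Pump with i = q+1: |xy^{q+1}z| = (q-k)+(q+1)k = q+qk = q(1+k), which is composite (both factors ≥ 2). So xy^{q+1}z = 0^{q(1+k)} ∉ L.
This contradicts the pumping lemma, so L is not regular.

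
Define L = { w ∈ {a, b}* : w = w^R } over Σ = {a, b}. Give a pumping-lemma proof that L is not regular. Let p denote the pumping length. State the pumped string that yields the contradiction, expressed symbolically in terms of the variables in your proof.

Assume L is regular; let p be its pumping constant.
Take w = a^p b a^p, a palindrome of length 2p+1 ≥ p.
Write w = xyz as guaranteed by the lemma, with |xy| ≤ p and y is nonempty.
The first p characters of w are a's, so xy (and hence y) consists only of a's. Write y = a^k, 1 ≤ k ≤ p.
Pump with i = 2: xy^2z = a^{p+k} b a^p. Its reverse is a^p b a^{p+k}, which differs from xy^2z since k ≥ 1. So xy^2z is not a palindrome and xy^2z ∉ L.
Contradiction. Therefore L is not regular.

a^{p+k} b a^p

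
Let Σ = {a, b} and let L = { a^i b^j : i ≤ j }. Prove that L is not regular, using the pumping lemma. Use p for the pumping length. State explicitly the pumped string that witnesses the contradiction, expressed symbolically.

Assume L is regular; let p be its pumping constant.
Choose w = a^p b^p ∈ L, with |w| = 2p ≥ p.
The pumping lemma gives a decomposition w = xyz where |xy| ≤ p and |y| ≥ 1.
The first p characters of w are a's, so xy (and hence y) consists only of a's. Write y = a^k, 1 ≤ k ≤ p.
Consider xy^2z = a^{p+k} b^p. Since k ≥ 1, the a-count p+k exceeds the b-count p, so i ≤ j fails; thus xy^2z ∉ L.
Contradiction. Therefore L is not regular.

a^{p+k} b^p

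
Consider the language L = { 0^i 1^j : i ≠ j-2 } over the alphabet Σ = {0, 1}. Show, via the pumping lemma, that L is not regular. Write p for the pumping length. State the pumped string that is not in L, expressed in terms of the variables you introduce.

Suppose for contradiction that L is regular, and let p be the pumping length.
Choose w = 0^p 1^{p+p!+2}. Since p ≠ (p+p!+2)-2 = p+p!, w ∈ L; and |w| ≥ p.
The pumping lemma gives a decomposition w = xyz where |xy| ≤ p and |y| ≥ 1.
The first p characters of w are 0's, so xy (and hence y) consists only of 0's. Write y = 0^k, 1 ≤ k ≤ p.
Since 1 ≤ k ≤ p, k divides p!; set t = 1 + p!/k. Then xy^t z has p + (p!/k)·k = p + p! copies of 0. Now the 0-count is p+p! and (1-count)-2 = (p+p!+2)-2 = p+p!, so i ≠ j-2 fails. So xy^t z = 0^{p+p!} 1^{p+p!+2} ∉ L.
Contradiction. Therefore L is not regular.

0^{p+p!} 1^{p+p!+2}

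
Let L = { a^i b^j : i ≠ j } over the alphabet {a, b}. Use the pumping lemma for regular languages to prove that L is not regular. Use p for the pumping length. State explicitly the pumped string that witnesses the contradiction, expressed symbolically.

Toward a contradiction, assume L is regular with pumping length p.
Choose w = a^p b^{p+p!}. Since p ≠ p+p!, w ∈ L; and |w| ≥ p.
The pumping lemma gives a decomposition w = xyz where |xy| ≤ p and |y| > 0.
Because |xy| ≤ p and w begins with p copies of a, we have y = a^k with 1 ≤ k ≤ p.
Since 1 ≤ k ≤ p, k divides p!; set t = 1 + p!/k. Then xy^t z has p + (p!/k)·k = p + p! copies of a. Now the a-count equals the b-count, so i ≠ j fails. So xy^t z = a^{p+p!} b^{p+p!} ∉ L.
Contradiction. Therefore L is not regular.

a^{p+p!} b^{p+p!}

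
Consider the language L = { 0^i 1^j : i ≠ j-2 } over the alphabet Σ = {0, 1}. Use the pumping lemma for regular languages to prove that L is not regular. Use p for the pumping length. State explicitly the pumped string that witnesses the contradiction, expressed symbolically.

0^{p+p!} 1^{p+p!+2}

Toward a contradiction, assume L is regular with pumping length p.
Choose w = 0^p 1^{p+p!+2}. Since p ≠ (p+p!+2)-2 = p+p!, w ∈ L; and |w| ≥ p.
The pumping lemma gives a decomposition w = xyz where |xy| ≤ p and |y| ≥ 1.
Because |xy| ≤ p and w begins with p copies of 0, we have y = 0^k with 1 ≤ k ≤ p.
Since 1 ≤ k ≤ p, k divides p!; set t = 1 + p!/k. Then xy^t z has p + (p!/k)·k = p + p! copies of 0. Now the 0-count is p+p! and (1-count)-2 = (p+p!+2)-2 = p+p!, so i ≠ j-2 fails. So xy^t z = 0^{p+p!} 1^{p+p!+2} ∉ L.
Contradiction. Therefore L is not regular.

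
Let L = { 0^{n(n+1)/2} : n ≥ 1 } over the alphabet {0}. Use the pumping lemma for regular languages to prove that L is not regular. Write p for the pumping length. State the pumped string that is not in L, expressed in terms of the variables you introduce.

0^{p(p+1)/2+k}

Assume L is regular; let p be its pumping constant.
Take w = 0^{p(p+1)/2} ∈ L with |w| = p(p+1)/2 ≥ p.
Write w = xyz as guaranteed by the lemma, with |xy| ≤ p and |y| ≥ 1.
Then y = 0^k for some k with 1 ≤ k ≤ p.
Pump with i = 2: xy^2z = 0^{p(p+1)/2+k}. Since 1 ≤ k ≤ p, p(p+1)/2 < p(p+1)/2+k ≤ p(p+1)/2+p < (p+1)(p+2)/2, so p(p+1)/2+k is strictly between consecutive triangular numbers. So xy^2z ∉ L.
Contradiction. Therefore L is not regular.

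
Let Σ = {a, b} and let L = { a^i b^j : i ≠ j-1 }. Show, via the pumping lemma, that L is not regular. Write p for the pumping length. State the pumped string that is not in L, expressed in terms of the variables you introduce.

a^{p+p!} b^{p+p!+1}

Toward a contradiction, assume L is regular with pumping length p.
Choose w = a^p b^{p+p!+1}. Since p ≠ (p+p!+1)-1 = p+p!, w ∈ L; and |w| ≥ p.
Write w = xyz as guaranteed by the lemma, with |xy| ≤ p and y is nonempty.
Since the first p symbols of w are all a's and |xy| ≤ p, y lies entirely in the leading a-block: y = a^k for some k with 1 ≤ k ≤ p.
Since 1 ≤ k ≤ p, k divides p!; set t = 1 + p!/k. Then xy^t z has p + (p!/k)·k = p + p! copies of a. Now the a-count is p+p! and (b-count)-1 = (p+p!+1)-1 = p+p!, so i ≠ j-1 fails. So xy^t z = a^{p+p!} b^{p+p!+1} ∉ L.
Contradiction. Therefore L is not regular.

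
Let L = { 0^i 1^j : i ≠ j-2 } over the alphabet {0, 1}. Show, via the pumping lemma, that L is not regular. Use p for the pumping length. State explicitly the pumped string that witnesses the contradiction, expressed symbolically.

Assume L is regular. Let p be the pumping length given by the pumping lemma.
Choose w = 0^p 1^{p+p!+2}. Since p ≠ (p+p!+2)-2 = p+p!, w ∈ L; and |w| ≥ p.
Write w = xyz as guaranteed by the lemma, with |xy| ≤ p and y is nonempty.
Since the first p symbols of w are all 0's and |xy| ≤ p, y lies entirely in the leading 0-block: y = 0^k for some k with 1 ≤ k ≤ p.
Since 1 ≤ k ≤ p, k divides p!; set t = 1 + p!/k. Then xy^t z has p + (p!/k)·k = p + p! copies of 0. Now the 0-count is p+p! and (1-count)-2 = (p+p!+2)-2 = p+p!, so i ≠ j-2 fails. So xy^t z = 0^{p+p!} 1^{p+p!+2} ∉ L.
This is a contradiction; hence L is not regular.

0^{p+p!} 1^{p+p!+2}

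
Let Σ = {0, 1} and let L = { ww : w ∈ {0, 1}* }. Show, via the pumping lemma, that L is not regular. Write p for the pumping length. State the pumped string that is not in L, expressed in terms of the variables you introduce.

Assume L is regular. Let p be the pumping length given by the pumping lemma.
Take w = 0^p 1^p 0^p 1^p = uu where u = 0^p1^p; then w ∈ L and |w| = 4p ≥ p.
By the pumping lemma, w = xyz with |xy| ≤ p and |y| > 0.
Since the first p symbols of w are all 0's and |xy| ≤ p, y lies entirely in the leading 0-block: y = 0^k for some k with 1 ≤ k ≤ p.
Pump with i = 2: xy^2z = 0^{p+k} 1^p 0^p 1^p, of length 4p+k. Suppose this equals vv. The string starts with 0 and ends with 1, so v does too; thus the boundary between the two copies of v is a 1→0 transition. There is exactly one such transition, at position 2p+k, so |v| = 2p+k and |vv| = 4p+2k ≠ 4p+k since k ≥ 1. So xy^2z ∉ L.
This contradicts the pumping lemma, so L is not regular.

0^{p+k} 1^p 0^p 1^p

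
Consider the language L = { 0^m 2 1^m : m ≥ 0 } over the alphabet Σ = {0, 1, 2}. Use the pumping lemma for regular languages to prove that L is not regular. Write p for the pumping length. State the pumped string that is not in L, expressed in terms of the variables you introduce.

0^{p+k} 2 1^p

Assume L is regular; let p be its pumping constant.
Take w = 0^p 2 1^p ∈ L with |w| = 2p+1 ≥ p.
By the pumping lemma, w = xyz with |xy| ≤ p and |y| ≥ 1.
Because |xy| ≤ p and w begins with p copies of 0, we have y = 0^k with 1 ≤ k ≤ p.
Pump with i = 2: xy^2z = 0^{p+k} 2 1^p, which would require p+k = p. But k ≥ 1, so xy^2z ∉ L.
This contradicts the pumping lemma, so L is not regular.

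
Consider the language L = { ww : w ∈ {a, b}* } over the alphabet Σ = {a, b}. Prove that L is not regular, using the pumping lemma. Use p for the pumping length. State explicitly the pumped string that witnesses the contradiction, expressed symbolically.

Assume L is regular; let p be its pumping constant.
Take w = a^p b^p a^p b^p = uu where u = a^pb^p; then w ∈ L and |w| = 4p ≥ p.
Write w = xyz as guaranteed by the lemma, with |xy| ≤ p and |y| > 0.
The first p characters of w are a's, so xy (and hence y) consists only of a's. Write y = a^k, 1 ≤ k ≤ p.
Pump with i = 2: xy^2z = a^{p+k} b^p a^p b^p, of length 4p+k. Suppose this equals vv. The string starts with a and ends with b, so v does too; thus the boundary between the two copies of v is a b→a transition. There is exactly one such transition, at position 2p+k, so |v| = 2p+k and |vv| = 4p+2k ≠ 4p+k since k ≥ 1. So xy^2z ∉ L.
This contradicts the pumping lemma, so L is not regular.

a^{p+k} b^p a^p b^p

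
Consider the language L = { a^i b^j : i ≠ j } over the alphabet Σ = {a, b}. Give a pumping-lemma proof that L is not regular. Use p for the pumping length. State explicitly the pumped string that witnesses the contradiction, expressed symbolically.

a^{p+p!} b^{p+p!}

Assume L is regular. Let p be the pumping length given by the pumping lemma.
Choose w = a^p b^{p+p!}. Since p ≠ p+p!, w ∈ L; and |w| ≥ p.
The pumping lemma gives a decomposition w = xyz where |xy| ≤ p and |y| ≥ 1.
The first p characters of w are a's, so xy (and hence y) consists only of a's. Write y = a^k, 1 ≤ k ≤ p.
Since 1 ≤ k ≤ p, k divides p!; set t = 1 + p!/k. Then xy^t z has p + (p!/k)·k = p + p! copies of a. Now the a-count equals the b-count, so i ≠ j fails. So xy^t z = a^{p+p!} b^{p+p!} ∉ L.
Contradiction. Therefore L is not regular.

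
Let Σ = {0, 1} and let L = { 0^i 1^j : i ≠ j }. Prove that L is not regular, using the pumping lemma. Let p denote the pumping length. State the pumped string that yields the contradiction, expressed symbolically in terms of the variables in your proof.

Assume L is regular; let p be its pumping constant.
Choose w = 0^p 1^{p+p!}. Since p ≠ p+p!, w ∈ L; and |w| ≥ p.
The pumping lemma gives a decomposition w = xyz where |xy| ≤ p and |y| ≥ 1.
Because |xy| ≤ p and w begins with p copies of 0, we have y = 0^k with 1 ≤ k ≤ p.
Since 1 ≤ k ≤ p, k divides p!; set t = 1 + p!/k. Then xy^t z has p + (p!/k)·k = p + p! copies of 0. Now the 0-count equals the 1-count, so i ≠ j fails. So xy^t z = 0^{p+p!} 1^{p+p!} ∉ L.
This contradicts the pumping lemma, so L is not regular.

0^{p+p!} 1^{p+p!}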